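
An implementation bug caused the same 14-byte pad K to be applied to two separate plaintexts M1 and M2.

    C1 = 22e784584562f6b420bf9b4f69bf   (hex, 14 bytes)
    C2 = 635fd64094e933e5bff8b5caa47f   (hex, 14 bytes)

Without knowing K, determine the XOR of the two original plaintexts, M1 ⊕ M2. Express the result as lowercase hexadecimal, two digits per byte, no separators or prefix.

41b85218d18bc5519f472e85cdc0

C1 ⊕ C2 = (M1 ⊕ K) ⊕ (M2 ⊕ K) = M1 ⊕ M2 — the shared key cancels under XOR.
22 ⊕ 63 = 41
e7 ⊕ 5f = b8
84 ⊕ d6 = 52
58 ⊕ 40 = 18
45 ⊕ 94 = d1
62 ⊕ e9 = 8b
f6 ⊕ 33 = c5
b4 ⊕ e5 = 51
20 ⊕ bf = 9f
bf ⊕ f8 = 47
9b ⊕ b5 = 2e
4f ⊕ ca = 85
69 ⊕ a4 = cd
bf ⊕ 7f = c0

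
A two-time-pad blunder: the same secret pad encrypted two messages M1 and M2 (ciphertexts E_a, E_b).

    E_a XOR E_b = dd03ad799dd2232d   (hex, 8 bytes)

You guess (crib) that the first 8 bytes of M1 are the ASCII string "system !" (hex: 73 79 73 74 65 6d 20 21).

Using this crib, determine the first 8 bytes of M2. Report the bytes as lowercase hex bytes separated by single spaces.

Since E_a ⊕ E_b = M1 ⊕ M2, XORing with the guessed M1 bytes yields the corresponding M2 bytes: M2 = (E_a ⊕ E_b) ⊕ M1.
byte 0: dd ⊕ 73 = ae
byte 1: 03 ⊕ 79 = 7a
byte 2: ad ⊕ 73 = de
byte 3: 79 ⊕ 74 = 0d
byte 4: 9d ⊕ 65 = f8
byte 5: d2 ⊕ 6d = bf
byte 6: 23 ⊕ 20 = 03
byte 7: 2d ⊕ 21 = 0c

ae 7a de 0d f8 bf 03 0c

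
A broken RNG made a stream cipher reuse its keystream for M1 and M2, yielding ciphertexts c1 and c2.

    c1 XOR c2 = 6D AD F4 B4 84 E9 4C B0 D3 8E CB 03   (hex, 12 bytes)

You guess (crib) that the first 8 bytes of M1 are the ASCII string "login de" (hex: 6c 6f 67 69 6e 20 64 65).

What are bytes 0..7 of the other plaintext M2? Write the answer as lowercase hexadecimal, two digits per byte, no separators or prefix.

01c293ddeac928d5

Since c1 ⊕ c2 = M1 ⊕ M2, XORing with the guessed M1 bytes yields the corresponding M2 bytes: M2 = (c1 ⊕ c2) ⊕ M1.
6d xor 6c = 01
ad xor 6f = c2
f4 xor 67 = 93
b4 xor 69 = dd
84 xor 6e = ea
e9 xor 20 = c9
4c xor 64 = 28
b0 xor 65 = d5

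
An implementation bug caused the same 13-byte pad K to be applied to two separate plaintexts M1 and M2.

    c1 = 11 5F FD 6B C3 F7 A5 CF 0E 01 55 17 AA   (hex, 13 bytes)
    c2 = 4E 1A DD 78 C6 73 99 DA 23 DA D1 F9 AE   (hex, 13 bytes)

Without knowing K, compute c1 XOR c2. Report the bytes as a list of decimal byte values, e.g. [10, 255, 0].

[95, 69, 32, 19, 5, 132, 60, 21, 45, 219, 132, 238, 4]

c1 ⊕ c2 = (M1 ⊕ K) ⊕ (M2 ⊕ K) = M1 ⊕ M2 — the shared key cancels under XOR.
11 xor 4e = 5f
5f xor 1a = 45
fd xor dd = 20
6b xor 78 = 13
c3 xor c6 = 05
f7 xor 73 = 84
a5 xor 99 = 3c
cf xor da = 15
0e xor 23 = 2d
01 xor da = db
55 xor d1 = 84
17 xor f9 = ee
aa xor ae = 04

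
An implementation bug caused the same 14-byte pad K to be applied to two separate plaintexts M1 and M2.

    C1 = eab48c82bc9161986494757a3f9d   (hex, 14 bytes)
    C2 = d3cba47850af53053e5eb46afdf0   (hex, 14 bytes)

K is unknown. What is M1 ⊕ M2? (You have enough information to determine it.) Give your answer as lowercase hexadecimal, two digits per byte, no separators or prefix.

C1 ⊕ C2 = (M1 ⊕ K) ⊕ (M2 ⊕ K) = M1 ⊕ M2 — the shared key cancels under XOR.
ea xor d3 = 39
b4 xor cb = 7f
8c xor a4 = 28
82 xor 78 = fa
bc xor 50 = ec
91 xor af = 3e
61 xor 53 = 32
98 xor 05 = 9d
64 xor 3e = 5a
94 xor 5e = ca
75 xor b4 = c1
7a xor 6a = 10
3f xor fd = c2
9d xor f0 = 6d

397f28faec3e329d5acac110c26d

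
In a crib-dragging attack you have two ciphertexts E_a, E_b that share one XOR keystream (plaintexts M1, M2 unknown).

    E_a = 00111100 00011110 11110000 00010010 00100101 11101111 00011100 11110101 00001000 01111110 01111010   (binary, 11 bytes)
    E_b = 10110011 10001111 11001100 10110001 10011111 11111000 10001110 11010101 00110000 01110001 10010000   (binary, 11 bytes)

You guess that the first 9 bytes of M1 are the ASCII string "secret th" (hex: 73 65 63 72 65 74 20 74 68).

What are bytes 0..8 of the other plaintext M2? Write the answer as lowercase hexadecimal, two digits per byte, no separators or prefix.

First, E_a ⊕ E_b = (M1 ⊕ K) ⊕ (M2 ⊕ K) = M1 ⊕ M2, so the key drops out. Then M2 = (M1 ⊕ M2) ⊕ M1 over the first 9 bytes.
byte 0: (3c xor b3) xor 73 = 8f xor 73 = fc
byte 1: (1e xor 8f) xor 65 = 91 xor 65 = f4
byte 2: (f0 xor cc) xor 63 = 3c xor 63 = 5f
byte 3: (12 xor b1) xor 72 = a3 xor 72 = d1
byte 4: (25 xor 9f) xor 65 = ba xor 65 = df
byte 5: (ef xor f8) xor 74 = 17 xor 74 = 63
byte 6: (1c xor 8e) xor 20 = 92 xor 20 = b2
byte 7: (f5 xor d5) xor 74 = 20 xor 74 = 54
byte 8: (08 xor 30) xor 68 = 38 xor 68 = 50

fcf45fd1df63b25450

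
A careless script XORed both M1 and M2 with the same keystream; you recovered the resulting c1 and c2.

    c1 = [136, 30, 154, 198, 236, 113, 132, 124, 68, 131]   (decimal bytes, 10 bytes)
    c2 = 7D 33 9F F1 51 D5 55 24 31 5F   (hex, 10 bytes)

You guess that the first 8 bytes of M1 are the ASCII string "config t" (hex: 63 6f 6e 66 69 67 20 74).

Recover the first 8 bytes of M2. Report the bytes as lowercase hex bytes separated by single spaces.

First, c1 ⊕ c2 = (M1 ⊕ K) ⊕ (M2 ⊕ K) = M1 ⊕ M2, so the key drops out. Then M2 = (M1 ⊕ M2) ⊕ M1 over the first 8 bytes.
byte 0: (88 ⊕ 7d) ⊕ 63 = f5 ⊕ 63 = 96
byte 1: (1e ⊕ 33) ⊕ 6f = 2d ⊕ 6f = 42
byte 2: (9a ⊕ 9f) ⊕ 6e = 05 ⊕ 6e = 6b
byte 3: (c6 ⊕ f1) ⊕ 66 = 37 ⊕ 66 = 51
byte 4: (ec ⊕ 51) ⊕ 69 = bd ⊕ 69 = d4
byte 5: (71 ⊕ d5) ⊕ 67 = a4 ⊕ 67 = c3
byte 6: (84 ⊕ 55) ⊕ 20 = d1 ⊕ 20 = f1
byte 7: (7c ⊕ 24) ⊕ 74 = 58 ⊕ 74 = 2c

96 42 6b 51 d4 c3 f1 2c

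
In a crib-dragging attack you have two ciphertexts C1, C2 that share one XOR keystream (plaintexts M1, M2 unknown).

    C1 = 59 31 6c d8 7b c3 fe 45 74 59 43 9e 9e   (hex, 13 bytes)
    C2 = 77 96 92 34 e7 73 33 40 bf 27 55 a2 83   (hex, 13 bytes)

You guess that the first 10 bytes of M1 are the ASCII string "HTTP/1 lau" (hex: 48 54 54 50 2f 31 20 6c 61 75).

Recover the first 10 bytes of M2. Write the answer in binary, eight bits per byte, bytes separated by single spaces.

01100110 11110011 10101010 10111100 10110011 10000001 11101101 01101001 10101010 00001011

First, C1 ⊕ C2 = (M1 ⊕ K) ⊕ (M2 ⊕ K) = M1 ⊕ M2, so the key drops out. Then M2 = (M1 ⊕ M2) ⊕ M1 over the first 10 bytes.
byte 0: (59 ^ 77) ^ 48 = 2e ^ 48 = 66
byte 1: (31 ^ 96) ^ 54 = a7 ^ 54 = f3
byte 2: (6c ^ 92) ^ 54 = fe ^ 54 = aa
byte 3: (d8 ^ 34) ^ 50 = ec ^ 50 = bc
byte 4: (7b ^ e7) ^ 2f = 9c ^ 2f = b3
byte 5: (c3 ^ 73) ^ 31 = b0 ^ 31 = 81
byte 6: (fe ^ 33) ^ 20 = cd ^ 20 = ed
byte 7: (45 ^ 40) ^ 6c = 05 ^ 6c = 69
byte 8: (74 ^ bf) ^ 61 = cb ^ 61 = aa
byte 9: (59 ^ 27) ^ 75 = 7e ^ 75 = 0b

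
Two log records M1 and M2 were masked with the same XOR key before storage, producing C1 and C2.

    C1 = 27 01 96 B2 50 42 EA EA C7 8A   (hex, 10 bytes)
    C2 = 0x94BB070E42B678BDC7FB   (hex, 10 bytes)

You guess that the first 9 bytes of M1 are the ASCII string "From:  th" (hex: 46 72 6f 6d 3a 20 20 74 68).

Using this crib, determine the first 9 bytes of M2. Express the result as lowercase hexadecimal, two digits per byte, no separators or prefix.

First, C1 ⊕ C2 = (M1 ⊕ K) ⊕ (M2 ⊕ K) = M1 ⊕ M2, so the key drops out. Then M2 = (M1 ⊕ M2) ⊕ M1 over the first 9 bytes.
byte 0: (27 ⊕ 94) ⊕ 46 = b3 ⊕ 46 = f5
byte 1: (01 ⊕ bb) ⊕ 72 = ba ⊕ 72 = c8
byte 2: (96 ⊕ 07) ⊕ 6f = 91 ⊕ 6f = fe
byte 3: (b2 ⊕ 0e) ⊕ 6d = bc ⊕ 6d = d1
byte 4: (50 ⊕ 42) ⊕ 3a = 12 ⊕ 3a = 28
byte 5: (42 ⊕ b6) ⊕ 20 = f4 ⊕ 20 = d4
byte 6: (ea ⊕ 78) ⊕ 20 = 92 ⊕ 20 = b2
byte 7: (ea ⊕ bd) ⊕ 74 = 57 ⊕ 74 = 23
byte 8: (c7 ⊕ c7) ⊕ 68 = 00 ⊕ 68 = 68

f5c8fed128d4b22368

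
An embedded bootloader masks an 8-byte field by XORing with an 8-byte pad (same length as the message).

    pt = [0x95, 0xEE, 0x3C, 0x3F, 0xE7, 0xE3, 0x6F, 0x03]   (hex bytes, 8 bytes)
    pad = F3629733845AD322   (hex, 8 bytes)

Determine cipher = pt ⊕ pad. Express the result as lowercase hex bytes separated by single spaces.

66 8c ab 0c 63 b9 bc 21

XOR is its own inverse, so applying the key byte-wise gives the result directly.
95 xor f3 = 66
ee xor 62 = 8c
3c xor 97 = ab
3f xor 33 = 0c
e7 xor 84 = 63
e3 xor 5a = b9
6f xor d3 = bc
03 xor 22 = 21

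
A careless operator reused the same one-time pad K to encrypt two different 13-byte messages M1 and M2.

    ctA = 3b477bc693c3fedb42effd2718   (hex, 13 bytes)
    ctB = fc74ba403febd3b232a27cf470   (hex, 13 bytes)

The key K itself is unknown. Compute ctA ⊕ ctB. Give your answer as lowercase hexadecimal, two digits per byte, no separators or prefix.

c733c186ac282d69704d81d368

ctA ⊕ ctB = (M1 ⊕ K) ⊕ (M2 ⊕ K) = M1 ⊕ M2 — the shared key cancels under XOR.
3b XOR fc = c7
47 XOR 74 = 33
7b XOR ba = c1
c6 XOR 40 = 86
93 XOR 3f = ac
c3 XOR eb = 28
fe XOR d3 = 2d
db XOR b2 = 69
42 XOR 32 = 70
ef XOR a2 = 4d
fd XOR 7c = 81
27 XOR f4 = d3
18 XOR 70 = 68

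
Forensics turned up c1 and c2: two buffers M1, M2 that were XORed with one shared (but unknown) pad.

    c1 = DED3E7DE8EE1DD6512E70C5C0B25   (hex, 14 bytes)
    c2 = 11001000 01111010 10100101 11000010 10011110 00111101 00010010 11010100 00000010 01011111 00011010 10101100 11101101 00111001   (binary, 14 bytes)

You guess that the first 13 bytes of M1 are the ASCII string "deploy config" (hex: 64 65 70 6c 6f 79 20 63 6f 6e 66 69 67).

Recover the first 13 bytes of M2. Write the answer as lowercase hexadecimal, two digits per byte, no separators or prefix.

72cc32707fa5efd27fd6709981

First, c1 ⊕ c2 = (M1 ⊕ K) ⊕ (M2 ⊕ K) = M1 ⊕ M2, so the key drops out. Then M2 = (M1 ⊕ M2) ⊕ M1 over the first 13 bytes.
byte 0: (de xor c8) xor 64 = 16 xor 64 = 72
byte 1: (d3 xor 7a) xor 65 = a9 xor 65 = cc
byte 2: (e7 xor a5) xor 70 = 42 xor 70 = 32
byte 3: (de xor c2) xor 6c = 1c xor 6c = 70
byte 4: (8e xor 9e) xor 6f = 10 xor 6f = 7f
byte 5: (e1 xor 3d) xor 79 = dc xor 79 = a5
byte 6: (dd xor 12) xor 20 = cf xor 20 = ef
byte 7: (65 xor d4) xor 63 = b1 xor 63 = d2
byte 8: (12 xor 02) xor 6f = 10 xor 6f = 7f
byte 9: (e7 xor 5f) xor 6e = b8 xor 6e = d6
byte 10: (0c xor 1a) xor 66 = 16 xor 66 = 70
byte 11: (5c xor ac) xor 69 = f0 xor 69 = 99
byte 12: (0b xor ed) xor 67 = e6 xor 67 = 81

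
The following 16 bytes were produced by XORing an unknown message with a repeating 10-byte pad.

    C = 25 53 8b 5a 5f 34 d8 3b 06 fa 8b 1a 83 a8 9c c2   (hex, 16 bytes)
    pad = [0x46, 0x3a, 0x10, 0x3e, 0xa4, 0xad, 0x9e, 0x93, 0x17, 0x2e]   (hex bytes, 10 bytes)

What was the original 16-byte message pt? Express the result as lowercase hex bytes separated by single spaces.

The 10-byte key repeats, so the effective keystream is 46 3a 10 3e a4 ad 9e 93 17 2e 46 3a 10 3e a4 ad.
byte 0: 25 XOR 46 = 63
byte 1: 53 XOR 3a = 69
byte 2: 8b XOR 10 = 9b
byte 3: 5a XOR 3e = 64
byte 4: 5f XOR a4 = fb
byte 5: 34 XOR ad = 99
byte 6: d8 XOR 9e = 46
byte 7: 3b XOR 93 = a8
byte 8: 06 XOR 17 = 11
byte 9: fa XOR 2e = d4
byte 10: 8b XOR 46 = cd
byte 11: 1a XOR 3a = 20
byte 12: 83 XOR 10 = 93
byte 13: a8 XOR 3e = 96
byte 14: 9c XOR a4 = 38
byte 15: c2 XOR ad = 6f

63 69 9b 64 fb 99 46 a8 11 d4 cd 20 93 96 38 6f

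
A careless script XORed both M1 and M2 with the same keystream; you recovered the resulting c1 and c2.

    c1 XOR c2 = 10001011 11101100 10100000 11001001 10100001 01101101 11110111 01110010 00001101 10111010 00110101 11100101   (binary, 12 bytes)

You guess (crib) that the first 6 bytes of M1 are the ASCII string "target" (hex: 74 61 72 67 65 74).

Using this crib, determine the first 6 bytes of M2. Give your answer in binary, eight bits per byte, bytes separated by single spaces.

Since c1 ⊕ c2 = M1 ⊕ M2, XORing with the guessed M1 bytes yields the corresponding M2 bytes: M2 = (c1 ⊕ c2) ⊕ M1.
byte 0: 8b ^ 74 = ff
byte 1: ec ^ 61 = 8d
byte 2: a0 ^ 72 = d2
byte 3: c9 ^ 67 = ae
byte 4: a1 ^ 65 = c4
byte 5: 6d ^ 74 = 19

11111111 10001101 11010010 10101110 11000100 00011001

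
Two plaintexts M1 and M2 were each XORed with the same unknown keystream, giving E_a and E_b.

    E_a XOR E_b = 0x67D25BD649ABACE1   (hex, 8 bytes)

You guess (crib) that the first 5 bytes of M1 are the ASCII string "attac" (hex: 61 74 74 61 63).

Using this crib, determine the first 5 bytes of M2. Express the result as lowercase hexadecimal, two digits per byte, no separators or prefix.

06a62fb72a

Since E_a ⊕ E_b = M1 ⊕ M2, XORing with the guessed M1 bytes yields the corresponding M2 bytes: M2 = (E_a ⊕ E_b) ⊕ M1.
byte 0: 67 ^ 61 = 06
byte 1: d2 ^ 74 = a6
byte 2: 5b ^ 74 = 2f
byte 3: d6 ^ 61 = b7
byte 4: 49 ^ 63 = 2a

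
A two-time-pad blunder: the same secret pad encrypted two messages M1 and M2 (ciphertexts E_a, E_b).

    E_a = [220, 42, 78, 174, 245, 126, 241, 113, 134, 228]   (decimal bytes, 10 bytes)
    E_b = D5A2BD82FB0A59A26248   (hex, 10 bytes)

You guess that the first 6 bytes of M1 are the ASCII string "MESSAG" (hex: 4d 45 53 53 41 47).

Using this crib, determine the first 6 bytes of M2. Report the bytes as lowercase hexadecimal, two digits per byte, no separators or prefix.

44cda07f4f33

First, E_a ⊕ E_b = (M1 ⊕ K) ⊕ (M2 ⊕ K) = M1 ⊕ M2, so the key drops out. Then M2 = (M1 ⊕ M2) ⊕ M1 over the first 6 bytes.
byte 0: (dc ^ d5) ^ 4d = 09 ^ 4d = 44
byte 1: (2a ^ a2) ^ 45 = 88 ^ 45 = cd
byte 2: (4e ^ bd) ^ 53 = f3 ^ 53 = a0
byte 3: (ae ^ 82) ^ 53 = 2c ^ 53 = 7f
byte 4: (f5 ^ fb) ^ 41 = 0e ^ 41 = 4f
byte 5: (7e ^ 0a) ^ 47 = 74 ^ 47 = 33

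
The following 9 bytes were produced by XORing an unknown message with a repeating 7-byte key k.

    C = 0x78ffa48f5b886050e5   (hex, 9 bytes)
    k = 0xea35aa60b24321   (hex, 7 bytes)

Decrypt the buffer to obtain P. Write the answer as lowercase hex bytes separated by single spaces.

The 7-byte key repeats, so the effective keystream is ea 35 aa 60 b2 43 21 ea 35.
byte 0: 78 ⊕ ea = 92
byte 1: ff ⊕ 35 = ca
byte 2: a4 ⊕ aa = 0e
byte 3: 8f ⊕ 60 = ef
byte 4: 5b ⊕ b2 = e9
byte 5: 88 ⊕ 43 = cb
byte 6: 60 ⊕ 21 = 41
byte 7: 50 ⊕ ea = ba
byte 8: e5 ⊕ 35 = d0

92 ca 0e ef e9 cb 41 ba d0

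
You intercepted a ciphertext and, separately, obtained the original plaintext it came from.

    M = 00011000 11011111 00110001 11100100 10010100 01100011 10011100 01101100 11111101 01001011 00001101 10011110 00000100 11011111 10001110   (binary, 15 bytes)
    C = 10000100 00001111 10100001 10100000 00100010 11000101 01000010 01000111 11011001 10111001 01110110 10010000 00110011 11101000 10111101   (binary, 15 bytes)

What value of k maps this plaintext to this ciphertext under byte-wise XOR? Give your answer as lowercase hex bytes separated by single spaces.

Since C = M ⊕ k, XORing both sides with M gives k = M ⊕ C.
byte 0: 18 xor 84 = 9c
byte 1: df xor 0f = d0
byte 2: 31 xor a1 = 90
byte 3: e4 xor a0 = 44
byte 4: 94 xor 22 = b6
byte 5: 63 xor c5 = a6
byte 6: 9c xor 42 = de
byte 7: 6c xor 47 = 2b
byte 8: fd xor d9 = 24
byte 9: 4b xor b9 = f2
byte 10: 0d xor 76 = 7b
byte 11: 9e xor 90 = 0e
byte 12: 04 xor 33 = 37
byte 13: df xor e8 = 37
byte 14: 8e xor bd = 33

9c d0 90 44 b6 a6 de 2b 24 f2 7b 0e 37 37 33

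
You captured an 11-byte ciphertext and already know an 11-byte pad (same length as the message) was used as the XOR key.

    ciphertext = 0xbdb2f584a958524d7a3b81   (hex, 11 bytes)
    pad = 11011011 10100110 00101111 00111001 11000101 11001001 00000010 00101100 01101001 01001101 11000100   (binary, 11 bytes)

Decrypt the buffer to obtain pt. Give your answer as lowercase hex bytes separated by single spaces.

XOR is its own inverse, so applying the key byte-wise gives the result directly.
bd ^ db = 66
b2 ^ a6 = 14
f5 ^ 2f = da
84 ^ 39 = bd
a9 ^ c5 = 6c
58 ^ c9 = 91
52 ^ 02 = 50
4d ^ 2c = 61
7a ^ 69 = 13
3b ^ 4d = 76
81 ^ c4 = 45

66 14 da bd 6c 91 50 61 13 76 45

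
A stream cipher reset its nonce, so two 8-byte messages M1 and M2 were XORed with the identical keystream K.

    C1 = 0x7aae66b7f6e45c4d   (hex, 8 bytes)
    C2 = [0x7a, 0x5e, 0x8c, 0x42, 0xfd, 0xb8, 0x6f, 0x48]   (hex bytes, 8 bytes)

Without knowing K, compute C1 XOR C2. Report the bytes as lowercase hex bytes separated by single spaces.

00 f0 ea f5 0b 5c 33 05

C1 ⊕ C2 = (M1 ⊕ K) ⊕ (M2 ⊕ K) = M1 ⊕ M2 — the shared key cancels under XOR.
122 xor 122 =   0
174 xor  94 = 240
102 xor 140 = 234
183 xor  66 = 245
246 xor 253 =  11
228 xor 184 =  92
 92 xor 111 =  51
 77 xor  72 =   5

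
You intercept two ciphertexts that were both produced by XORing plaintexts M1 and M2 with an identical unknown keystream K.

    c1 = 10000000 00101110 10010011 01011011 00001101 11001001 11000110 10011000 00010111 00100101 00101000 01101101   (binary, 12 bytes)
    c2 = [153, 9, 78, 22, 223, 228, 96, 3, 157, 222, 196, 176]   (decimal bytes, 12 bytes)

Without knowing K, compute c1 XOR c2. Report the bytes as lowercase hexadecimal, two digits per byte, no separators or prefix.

c1 ⊕ c2 = (M1 ⊕ K) ⊕ (M2 ⊕ K) = M1 ⊕ M2 — the shared key cancels under XOR.
byte 0: 128 ⊕ 153 =  25
byte 1:  46 ⊕   9 =  39
byte 2: 147 ⊕  78 = 221
byte 3:  91 ⊕  22 =  77
byte 4:  13 ⊕ 223 = 210
byte 5: 201 ⊕ 228 =  45
byte 6: 198 ⊕  96 = 166
byte 7: 152 ⊕   3 = 155
byte 8:  23 ⊕ 157 = 138
byte 9:  37 ⊕ 222 = 251
byte 10:  40 ⊕ 196 = 236
byte 11: 109 ⊕ 176 = 221

1927dd4dd22da69b8afbecdd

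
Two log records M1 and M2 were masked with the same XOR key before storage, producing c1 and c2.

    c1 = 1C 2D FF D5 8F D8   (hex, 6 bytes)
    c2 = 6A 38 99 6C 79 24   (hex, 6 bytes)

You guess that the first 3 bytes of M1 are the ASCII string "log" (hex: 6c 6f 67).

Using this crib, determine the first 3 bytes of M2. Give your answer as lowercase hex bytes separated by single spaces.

First, c1 ⊕ c2 = (M1 ⊕ K) ⊕ (M2 ⊕ K) = M1 ⊕ M2, so the key drops out. Then M2 = (M1 ⊕ M2) ⊕ M1 over the first 3 bytes.
byte 0: (1c ⊕ 6a) ⊕ 6c = 76 ⊕ 6c = 1a
byte 1: (2d ⊕ 38) ⊕ 6f = 15 ⊕ 6f = 7a
byte 2: (ff ⊕ 99) ⊕ 67 = 66 ⊕ 67 = 01

1a 7a 01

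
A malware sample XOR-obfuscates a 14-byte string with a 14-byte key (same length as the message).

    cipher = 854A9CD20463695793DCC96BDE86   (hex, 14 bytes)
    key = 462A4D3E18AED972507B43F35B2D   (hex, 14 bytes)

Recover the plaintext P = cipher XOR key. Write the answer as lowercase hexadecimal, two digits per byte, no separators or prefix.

byte 0: 10000101 xor 01000110 = 11000011
byte 1: 01001010 xor 00101010 = 01100000
byte 2: 10011100 xor 01001101 = 11010001
byte 3: 11010010 xor 00111110 = 11101100
byte 4: 00000100 xor 00011000 = 00011100
byte 5: 01100011 xor 10101110 = 11001101
byte 6: 01101001 xor 11011001 = 10110000
byte 7: 01010111 xor 01110010 = 00100101
byte 8: 10010011 xor 01010000 = 11000011
byte 9: 11011100 xor 01111011 = 10100111
byte 10: 11001001 xor 01000011 = 10001010
byte 11: 01101011 xor 11110011 = 10011000
byte 12: 11011110 xor 01011011 = 10000101
byte 13: 10000110 xor 00101101 = 10101011

c360d1ec1ccdb025c3a78a9885ab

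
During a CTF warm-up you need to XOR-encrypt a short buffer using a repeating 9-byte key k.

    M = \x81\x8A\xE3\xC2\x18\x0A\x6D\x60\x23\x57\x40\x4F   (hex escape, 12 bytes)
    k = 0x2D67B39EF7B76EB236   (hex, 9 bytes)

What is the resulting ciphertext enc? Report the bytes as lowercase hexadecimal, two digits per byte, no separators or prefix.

The 9-byte key repeats, so the effective keystream is 2d 67 b3 9e f7 b7 6e b2 36 2d 67 b3.
byte 0: 81 ⊕ 2d = ac
byte 1: 8a ⊕ 67 = ed
byte 2: e3 ⊕ b3 = 50
byte 3: c2 ⊕ 9e = 5c
byte 4: 18 ⊕ f7 = ef
byte 5: 0a ⊕ b7 = bd
byte 6: 6d ⊕ 6e = 03
byte 7: 60 ⊕ b2 = d2
byte 8: 23 ⊕ 36 = 15
byte 9: 57 ⊕ 2d = 7a
byte 10: 40 ⊕ 67 = 27
byte 11: 4f ⊕ b3 = fc

aced505cefbd03d2157a27fc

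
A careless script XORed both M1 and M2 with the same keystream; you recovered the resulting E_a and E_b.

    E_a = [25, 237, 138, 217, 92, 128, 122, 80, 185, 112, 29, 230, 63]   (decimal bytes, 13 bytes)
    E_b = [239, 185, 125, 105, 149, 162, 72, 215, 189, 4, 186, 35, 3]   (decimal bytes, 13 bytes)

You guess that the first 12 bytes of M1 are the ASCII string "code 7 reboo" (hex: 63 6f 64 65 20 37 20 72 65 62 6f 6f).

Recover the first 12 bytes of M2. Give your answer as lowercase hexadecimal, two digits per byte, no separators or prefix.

953b93d5e91512f56116c8aa

First, E_a ⊕ E_b = (M1 ⊕ K) ⊕ (M2 ⊕ K) = M1 ⊕ M2, so the key drops out. Then M2 = (M1 ⊕ M2) ⊕ M1 over the first 12 bytes.
byte 0: (19 ⊕ ef) ⊕ 63 = f6 ⊕ 63 = 95
byte 1: (ed ⊕ b9) ⊕ 6f = 54 ⊕ 6f = 3b
byte 2: (8a ⊕ 7d) ⊕ 64 = f7 ⊕ 64 = 93
byte 3: (d9 ⊕ 69) ⊕ 65 = b0 ⊕ 65 = d5
byte 4: (5c ⊕ 95) ⊕ 20 = c9 ⊕ 20 = e9
byte 5: (80 ⊕ a2) ⊕ 37 = 22 ⊕ 37 = 15
byte 6: (7a ⊕ 48) ⊕ 20 = 32 ⊕ 20 = 12
byte 7: (50 ⊕ d7) ⊕ 72 = 87 ⊕ 72 = f5
byte 8: (b9 ⊕ bd) ⊕ 65 = 04 ⊕ 65 = 61
byte 9: (70 ⊕ 04) ⊕ 62 = 74 ⊕ 62 = 16
byte 10: (1d ⊕ ba) ⊕ 6f = a7 ⊕ 6f = c8
byte 11: (e6 ⊕ 23) ⊕ 6f = c5 ⊕ 6f = aa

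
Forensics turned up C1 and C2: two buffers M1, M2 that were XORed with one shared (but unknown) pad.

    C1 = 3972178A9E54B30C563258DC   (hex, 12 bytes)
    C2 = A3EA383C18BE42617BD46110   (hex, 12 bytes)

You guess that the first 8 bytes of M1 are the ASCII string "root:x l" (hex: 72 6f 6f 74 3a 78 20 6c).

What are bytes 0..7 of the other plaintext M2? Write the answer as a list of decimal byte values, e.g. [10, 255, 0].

[232, 247, 64, 194, 188, 146, 209, 1]

First, C1 ⊕ C2 = (M1 ⊕ K) ⊕ (M2 ⊕ K) = M1 ⊕ M2, so the key drops out. Then M2 = (M1 ⊕ M2) ⊕ M1 over the first 8 bytes.
byte 0: (39 ⊕ a3) ⊕ 72 = 9a ⊕ 72 = e8
byte 1: (72 ⊕ ea) ⊕ 6f = 98 ⊕ 6f = f7
byte 2: (17 ⊕ 38) ⊕ 6f = 2f ⊕ 6f = 40
byte 3: (8a ⊕ 3c) ⊕ 74 = b6 ⊕ 74 = c2
byte 4: (9e ⊕ 18) ⊕ 3a = 86 ⊕ 3a = bc
byte 5: (54 ⊕ be) ⊕ 78 = ea ⊕ 78 = 92
byte 6: (b3 ⊕ 42) ⊕ 20 = f1 ⊕ 20 = d1
byte 7: (0c ⊕ 61) ⊕ 6c = 6d ⊕ 6c = 01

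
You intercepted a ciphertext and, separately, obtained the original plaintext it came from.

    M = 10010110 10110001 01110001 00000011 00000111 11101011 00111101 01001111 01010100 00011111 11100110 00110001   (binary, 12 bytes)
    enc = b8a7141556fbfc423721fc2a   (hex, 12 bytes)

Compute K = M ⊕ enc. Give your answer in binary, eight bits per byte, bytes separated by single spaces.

Since enc = M ⊕ K, XORing both sides with M gives K = M ⊕ enc.
byte 0: 96 ^ b8 = 2e
byte 1: b1 ^ a7 = 16
byte 2: 71 ^ 14 = 65
byte 3: 03 ^ 15 = 16
byte 4: 07 ^ 56 = 51
byte 5: eb ^ fb = 10
byte 6: 3d ^ fc = c1
byte 7: 4f ^ 42 = 0d
byte 8: 54 ^ 37 = 63
byte 9: 1f ^ 21 = 3e
byte 10: e6 ^ fc = 1a
byte 11: 31 ^ 2a = 1b

00101110 00010110 01100101 00010110 01010001 00010000 11000001 00001101 01100011 00111110 00011010 00011011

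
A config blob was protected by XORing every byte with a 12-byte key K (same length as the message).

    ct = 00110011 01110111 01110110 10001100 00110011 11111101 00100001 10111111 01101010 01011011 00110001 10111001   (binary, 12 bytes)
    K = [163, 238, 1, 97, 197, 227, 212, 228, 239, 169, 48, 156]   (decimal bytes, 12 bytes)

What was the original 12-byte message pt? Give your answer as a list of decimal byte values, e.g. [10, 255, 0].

 51 ⊕ 163 = 144
119 ⊕ 238 = 153
118 ⊕   1 = 119
140 ⊕  97 = 237
 51 ⊕ 197 = 246
253 ⊕ 227 =  30
 33 ⊕ 212 = 245
191 ⊕ 228 =  91
106 ⊕ 239 = 133
 91 ⊕ 169 = 242
 49 ⊕  48 =   1
185 ⊕ 156 =  37

[144, 153, 119, 237, 246, 30, 245, 91, 133, 242, 1, 37]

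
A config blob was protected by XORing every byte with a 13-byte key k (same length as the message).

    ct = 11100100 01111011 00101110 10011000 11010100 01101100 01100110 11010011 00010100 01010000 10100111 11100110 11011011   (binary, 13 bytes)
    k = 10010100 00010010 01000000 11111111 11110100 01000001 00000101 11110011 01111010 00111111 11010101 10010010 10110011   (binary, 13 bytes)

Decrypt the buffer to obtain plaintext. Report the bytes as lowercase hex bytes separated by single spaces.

70 69 6e 67 20 2d 63 20 6e 6f 72 74 68

byte 0: 228 xor 148 = 112
byte 1: 123 xor  18 = 105
byte 2:  46 xor  64 = 110
byte 3: 152 xor 255 = 103
byte 4: 212 xor 244 =  32
byte 5: 108 xor  65 =  45
byte 6: 102 xor   5 =  99
byte 7: 211 xor 243 =  32
byte 8:  20 xor 122 = 110
byte 9:  80 xor  63 = 111
byte 10: 167 xor 213 = 114
byte 11: 230 xor 146 = 116
byte 12: 219 xor 179 = 104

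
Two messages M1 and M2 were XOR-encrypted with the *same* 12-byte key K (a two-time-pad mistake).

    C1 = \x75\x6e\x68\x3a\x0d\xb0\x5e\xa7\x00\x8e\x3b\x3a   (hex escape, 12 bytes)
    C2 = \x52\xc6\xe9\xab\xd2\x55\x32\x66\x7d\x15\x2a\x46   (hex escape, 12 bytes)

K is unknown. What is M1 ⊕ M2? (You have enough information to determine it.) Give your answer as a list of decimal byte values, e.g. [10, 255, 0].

[39, 168, 129, 145, 223, 229, 108, 193, 125, 155, 17, 124]

C1 ⊕ C2 = (M1 ⊕ K) ⊕ (M2 ⊕ K) = M1 ⊕ M2 — the shared key cancels under XOR.
byte 0: 75 XOR 52 = 27
byte 1: 6e XOR c6 = a8
byte 2: 68 XOR e9 = 81
byte 3: 3a XOR ab = 91
byte 4: 0d XOR d2 = df
byte 5: b0 XOR 55 = e5
byte 6: 5e XOR 32 = 6c
byte 7: a7 XOR 66 = c1
byte 8: 00 XOR 7d = 7d
byte 9: 8e XOR 15 = 9b
byte 10: 3b XOR 2a = 11
byte 11: 3a XOR 46 = 7c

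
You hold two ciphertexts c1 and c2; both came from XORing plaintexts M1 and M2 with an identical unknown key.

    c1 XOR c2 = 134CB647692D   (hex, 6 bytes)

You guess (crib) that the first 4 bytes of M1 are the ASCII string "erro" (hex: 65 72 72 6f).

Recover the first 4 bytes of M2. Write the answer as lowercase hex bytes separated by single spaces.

Since c1 ⊕ c2 = M1 ⊕ M2, XORing with the guessed M1 bytes yields the corresponding M2 bytes: M2 = (c1 ⊕ c2) ⊕ M1.
 19 xor 101 = 118
 76 xor 114 =  62
182 xor 114 = 196
 71 xor 111 =  40

76 3e c4 28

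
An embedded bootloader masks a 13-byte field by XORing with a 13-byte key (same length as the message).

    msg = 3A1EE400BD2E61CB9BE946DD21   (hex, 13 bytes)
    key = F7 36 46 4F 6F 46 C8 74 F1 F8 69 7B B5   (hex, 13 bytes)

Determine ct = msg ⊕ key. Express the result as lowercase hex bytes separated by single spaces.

cd 28 a2 4f d2 68 a9 bf 6a 11 2f a6 94

 58 ^ 247 = 205
 30 ^  54 =  40
228 ^  70 = 162
  0 ^  79 =  79
189 ^ 111 = 210
 46 ^  70 = 104
 97 ^ 200 = 169
203 ^ 116 = 191
155 ^ 241 = 106
233 ^ 248 =  17
 70 ^ 105 =  47
221 ^ 123 = 166
 33 ^ 181 = 148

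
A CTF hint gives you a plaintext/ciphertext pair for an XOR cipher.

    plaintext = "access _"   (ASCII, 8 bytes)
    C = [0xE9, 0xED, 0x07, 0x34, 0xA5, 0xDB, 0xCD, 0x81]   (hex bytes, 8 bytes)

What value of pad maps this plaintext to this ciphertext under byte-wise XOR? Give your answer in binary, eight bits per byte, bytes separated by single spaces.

10001000 10001110 01100100 01010001 11010110 10101000 11101101 11011110

Since C = plaintext ⊕ pad, XORing both sides with plaintext gives pad = plaintext ⊕ C.
01100001 ⊕ 11101001 = 10001000
01100011 ⊕ 11101101 = 10001110
01100011 ⊕ 00000111 = 01100100
01100101 ⊕ 00110100 = 01010001
01110011 ⊕ 10100101 = 11010110
01110011 ⊕ 11011011 = 10101000
00100000 ⊕ 11001101 = 11101101
01011111 ⊕ 10000001 = 11011110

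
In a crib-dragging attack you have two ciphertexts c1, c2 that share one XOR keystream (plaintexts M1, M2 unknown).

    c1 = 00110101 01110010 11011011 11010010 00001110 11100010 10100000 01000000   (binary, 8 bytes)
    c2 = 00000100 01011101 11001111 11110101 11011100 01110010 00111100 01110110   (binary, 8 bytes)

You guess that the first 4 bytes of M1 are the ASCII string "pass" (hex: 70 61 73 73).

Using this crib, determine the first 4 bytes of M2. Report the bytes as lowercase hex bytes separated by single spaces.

41 4e 67 54

First, c1 ⊕ c2 = (M1 ⊕ K) ⊕ (M2 ⊕ K) = M1 ⊕ M2, so the key drops out. Then M2 = (M1 ⊕ M2) ⊕ M1 over the first 4 bytes.
byte 0: (35 ⊕ 04) ⊕ 70 = 31 ⊕ 70 = 41
byte 1: (72 ⊕ 5d) ⊕ 61 = 2f ⊕ 61 = 4e
byte 2: (db ⊕ cf) ⊕ 73 = 14 ⊕ 73 = 67
byte 3: (d2 ⊕ f5) ⊕ 73 = 27 ⊕ 73 = 54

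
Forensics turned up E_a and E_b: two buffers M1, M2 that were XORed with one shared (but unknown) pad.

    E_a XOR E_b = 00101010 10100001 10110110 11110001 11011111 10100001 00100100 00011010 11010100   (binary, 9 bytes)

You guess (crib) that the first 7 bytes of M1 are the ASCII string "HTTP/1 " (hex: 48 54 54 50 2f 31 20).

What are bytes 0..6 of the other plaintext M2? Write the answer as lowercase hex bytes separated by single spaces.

62 f5 e2 a1 f0 90 04

Since E_a ⊕ E_b = M1 ⊕ M2, XORing with the guessed M1 bytes yields the corresponding M2 bytes: M2 = (E_a ⊕ E_b) ⊕ M1.
2a xor 48 = 62
a1 xor 54 = f5
b6 xor 54 = e2
f1 xor 50 = a1
df xor 2f = f0
a1 xor 31 = 90
24 xor 20 = 04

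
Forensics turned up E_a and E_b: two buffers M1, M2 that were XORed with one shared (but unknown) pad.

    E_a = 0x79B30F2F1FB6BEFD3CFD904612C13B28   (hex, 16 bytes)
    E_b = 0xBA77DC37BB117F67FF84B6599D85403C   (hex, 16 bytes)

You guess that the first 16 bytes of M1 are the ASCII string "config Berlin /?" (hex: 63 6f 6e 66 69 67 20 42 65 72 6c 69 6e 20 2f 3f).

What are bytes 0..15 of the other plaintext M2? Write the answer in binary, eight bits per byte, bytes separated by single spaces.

10100000 10101011 10111101 01111110 11001101 11000000 11100001 11011000 10100110 00001011 01001010 01110110 11100001 01100100 01010100 00101011

First, E_a ⊕ E_b = (M1 ⊕ K) ⊕ (M2 ⊕ K) = M1 ⊕ M2, so the key drops out. Then M2 = (M1 ⊕ M2) ⊕ M1 over the first 16 bytes.
byte 0: (79 XOR ba) XOR 63 = c3 XOR 63 = a0
byte 1: (b3 XOR 77) XOR 6f = c4 XOR 6f = ab
byte 2: (0f XOR dc) XOR 6e = d3 XOR 6e = bd
byte 3: (2f XOR 37) XOR 66 = 18 XOR 66 = 7e
byte 4: (1f XOR bb) XOR 69 = a4 XOR 69 = cd
byte 5: (b6 XOR 11) XOR 67 = a7 XOR 67 = c0
byte 6: (be XOR 7f) XOR 20 = c1 XOR 20 = e1
byte 7: (fd XOR 67) XOR 42 = 9a XOR 42 = d8
byte 8: (3c XOR ff) XOR 65 = c3 XOR 65 = a6
byte 9: (fd XOR 84) XOR 72 = 79 XOR 72 = 0b
byte 10: (90 XOR b6) XOR 6c = 26 XOR 6c = 4a
byte 11: (46 XOR 59) XOR 69 = 1f XOR 69 = 76
byte 12: (12 XOR 9d) XOR 6e = 8f XOR 6e = e1
byte 13: (c1 XOR 85) XOR 20 = 44 XOR 20 = 64
byte 14: (3b XOR 40) XOR 2f = 7b XOR 2f = 54
byte 15: (28 XOR 3c) XOR 3f = 14 XOR 3f = 2b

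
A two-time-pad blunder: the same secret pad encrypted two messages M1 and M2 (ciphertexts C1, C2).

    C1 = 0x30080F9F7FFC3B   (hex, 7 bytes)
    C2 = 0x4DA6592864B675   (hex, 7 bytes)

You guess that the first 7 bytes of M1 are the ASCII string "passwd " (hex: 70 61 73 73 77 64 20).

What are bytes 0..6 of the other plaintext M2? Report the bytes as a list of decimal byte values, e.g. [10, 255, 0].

[13, 207, 37, 196, 108, 46, 110]

First, C1 ⊕ C2 = (M1 ⊕ K) ⊕ (M2 ⊕ K) = M1 ⊕ M2, so the key drops out. Then M2 = (M1 ⊕ M2) ⊕ M1 over the first 7 bytes.
byte 0: (30 XOR 4d) XOR 70 = 7d XOR 70 = 0d
byte 1: (08 XOR a6) XOR 61 = ae XOR 61 = cf
byte 2: (0f XOR 59) XOR 73 = 56 XOR 73 = 25
byte 3: (9f XOR 28) XOR 73 = b7 XOR 73 = c4
byte 4: (7f XOR 64) XOR 77 = 1b XOR 77 = 6c
byte 5: (fc XOR b6) XOR 64 = 4a XOR 64 = 2e
byte 6: (3b XOR 75) XOR 20 = 4e XOR 20 = 6e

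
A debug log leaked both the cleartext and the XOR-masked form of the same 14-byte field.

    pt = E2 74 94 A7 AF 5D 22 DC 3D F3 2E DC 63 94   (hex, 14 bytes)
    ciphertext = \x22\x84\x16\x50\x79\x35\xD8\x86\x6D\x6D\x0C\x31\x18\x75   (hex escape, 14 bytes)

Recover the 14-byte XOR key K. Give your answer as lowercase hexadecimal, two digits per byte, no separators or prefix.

Since ciphertext = pt ⊕ K, XORing both sides with pt gives K = pt ⊕ ciphertext.
226 xor  34 = 192
116 xor 132 = 240
148 xor  22 = 130
167 xor  80 = 247
175 xor 121 = 214
 93 xor  53 = 104
 34 xor 216 = 250
220 xor 134 =  90
 61 xor 109 =  80
243 xor 109 = 158
 46 xor  12 =  34
220 xor  49 = 237
 99 xor  24 = 123
148 xor 117 = 225

c0f082f7d668fa5a509e22ed7be1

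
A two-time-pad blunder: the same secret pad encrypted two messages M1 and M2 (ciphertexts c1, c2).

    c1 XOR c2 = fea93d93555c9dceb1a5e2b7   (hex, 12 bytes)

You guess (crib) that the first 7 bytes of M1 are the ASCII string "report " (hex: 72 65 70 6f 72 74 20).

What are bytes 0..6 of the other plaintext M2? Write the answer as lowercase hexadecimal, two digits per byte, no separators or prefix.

8ccc4dfc2728bd

Since c1 ⊕ c2 = M1 ⊕ M2, XORing with the guessed M1 bytes yields the corresponding M2 bytes: M2 = (c1 ⊕ c2) ⊕ M1.
254 XOR 114 = 140
169 XOR 101 = 204
 61 XOR 112 =  77
147 XOR 111 = 252
 85 XOR 114 =  39
 92 XOR 116 =  40
157 XOR  32 = 189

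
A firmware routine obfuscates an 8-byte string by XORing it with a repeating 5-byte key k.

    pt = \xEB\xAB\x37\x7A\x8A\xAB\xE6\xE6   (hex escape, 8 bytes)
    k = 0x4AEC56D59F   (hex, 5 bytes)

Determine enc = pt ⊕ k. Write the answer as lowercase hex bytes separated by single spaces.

The 5-byte key repeats, so the effective keystream is 4a ec 56 d5 9f 4a ec 56.
byte 0: 235 xor  74 = 161
byte 1: 171 xor 236 =  71
byte 2:  55 xor  86 =  97
byte 3: 122 xor 213 = 175
byte 4: 138 xor 159 =  21
byte 5: 171 xor  74 = 225
byte 6: 230 xor 236 =  10
byte 7: 230 xor  86 = 176

a1 47 61 af 15 e1 0a b0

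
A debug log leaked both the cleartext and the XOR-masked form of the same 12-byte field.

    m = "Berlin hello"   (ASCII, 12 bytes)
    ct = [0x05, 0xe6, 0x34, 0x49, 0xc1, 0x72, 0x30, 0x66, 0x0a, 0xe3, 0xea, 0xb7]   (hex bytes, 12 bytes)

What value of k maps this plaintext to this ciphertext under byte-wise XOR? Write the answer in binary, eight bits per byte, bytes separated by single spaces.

01000111 10000011 01000110 00100101 10101000 00011100 00010000 00001110 01101111 10001111 10000110 11011000

Since ct = m ⊕ k, XORing both sides with m gives k = m ⊕ ct.
42 ⊕ 05 = 47
65 ⊕ e6 = 83
72 ⊕ 34 = 46
6c ⊕ 49 = 25
69 ⊕ c1 = a8
6e ⊕ 72 = 1c
20 ⊕ 30 = 10
68 ⊕ 66 = 0e
65 ⊕ 0a = 6f
6c ⊕ e3 = 8f
6c ⊕ ea = 86
6f ⊕ b7 = d8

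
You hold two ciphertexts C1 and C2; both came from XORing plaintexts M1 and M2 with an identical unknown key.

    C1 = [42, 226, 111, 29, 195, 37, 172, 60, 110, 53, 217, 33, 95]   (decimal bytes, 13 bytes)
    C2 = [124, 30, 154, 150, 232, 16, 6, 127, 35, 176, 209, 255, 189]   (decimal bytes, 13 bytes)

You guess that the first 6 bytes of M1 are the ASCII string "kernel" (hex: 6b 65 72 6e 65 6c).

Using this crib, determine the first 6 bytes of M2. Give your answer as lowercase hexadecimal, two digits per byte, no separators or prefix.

First, C1 ⊕ C2 = (M1 ⊕ K) ⊕ (M2 ⊕ K) = M1 ⊕ M2, so the key drops out. Then M2 = (M1 ⊕ M2) ⊕ M1 over the first 6 bytes.
byte 0: (2a xor 7c) xor 6b = 56 xor 6b = 3d
byte 1: (e2 xor 1e) xor 65 = fc xor 65 = 99
byte 2: (6f xor 9a) xor 72 = f5 xor 72 = 87
byte 3: (1d xor 96) xor 6e = 8b xor 6e = e5
byte 4: (c3 xor e8) xor 65 = 2b xor 65 = 4e
byte 5: (25 xor 10) xor 6c = 35 xor 6c = 59

3d9987e54e59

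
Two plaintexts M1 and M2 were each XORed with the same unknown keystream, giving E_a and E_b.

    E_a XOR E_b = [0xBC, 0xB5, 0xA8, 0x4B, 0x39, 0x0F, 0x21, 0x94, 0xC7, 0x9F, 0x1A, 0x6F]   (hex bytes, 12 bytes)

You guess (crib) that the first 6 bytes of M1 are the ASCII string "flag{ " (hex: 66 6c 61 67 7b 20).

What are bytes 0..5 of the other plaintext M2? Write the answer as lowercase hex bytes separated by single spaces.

da d9 c9 2c 42 2f

Since E_a ⊕ E_b = M1 ⊕ M2, XORing with the guessed M1 bytes yields the corresponding M2 bytes: M2 = (E_a ⊕ E_b) ⊕ M1.
byte 0: 188 xor 102 = 218
byte 1: 181 xor 108 = 217
byte 2: 168 xor  97 = 201
byte 3:  75 xor 103 =  44
byte 4:  57 xor 123 =  66
byte 5:  15 xor  32 =  47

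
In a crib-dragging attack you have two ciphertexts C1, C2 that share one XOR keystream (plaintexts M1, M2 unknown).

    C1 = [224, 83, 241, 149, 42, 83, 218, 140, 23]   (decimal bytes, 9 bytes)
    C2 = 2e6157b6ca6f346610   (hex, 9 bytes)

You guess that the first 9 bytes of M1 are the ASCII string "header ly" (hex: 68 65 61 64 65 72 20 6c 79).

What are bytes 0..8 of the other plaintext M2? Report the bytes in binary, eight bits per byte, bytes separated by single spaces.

First, C1 ⊕ C2 = (M1 ⊕ K) ⊕ (M2 ⊕ K) = M1 ⊕ M2, so the key drops out. Then M2 = (M1 ⊕ M2) ⊕ M1 over the first 9 bytes.
byte 0: (e0 ^ 2e) ^ 68 = ce ^ 68 = a6
byte 1: (53 ^ 61) ^ 65 = 32 ^ 65 = 57
byte 2: (f1 ^ 57) ^ 61 = a6 ^ 61 = c7
byte 3: (95 ^ b6) ^ 64 = 23 ^ 64 = 47
byte 4: (2a ^ ca) ^ 65 = e0 ^ 65 = 85
byte 5: (53 ^ 6f) ^ 72 = 3c ^ 72 = 4e
byte 6: (da ^ 34) ^ 20 = ee ^ 20 = ce
byte 7: (8c ^ 66) ^ 6c = ea ^ 6c = 86
byte 8: (17 ^ 10) ^ 79 = 07 ^ 79 = 7e

10100110 01010111 11000111 01000111 10000101 01001110 11001110 10000110 01111110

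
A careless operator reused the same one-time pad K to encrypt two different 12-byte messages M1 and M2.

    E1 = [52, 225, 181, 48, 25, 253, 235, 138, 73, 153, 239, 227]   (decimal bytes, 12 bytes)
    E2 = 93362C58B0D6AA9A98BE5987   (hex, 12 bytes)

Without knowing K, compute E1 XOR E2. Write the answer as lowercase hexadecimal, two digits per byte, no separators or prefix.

a7d79968a92b4110d127b664

E1 ⊕ E2 = (M1 ⊕ K) ⊕ (M2 ⊕ K) = M1 ⊕ M2 — the shared key cancels under XOR.
34 xor 93 = a7
e1 xor 36 = d7
b5 xor 2c = 99
30 xor 58 = 68
19 xor b0 = a9
fd xor d6 = 2b
eb xor aa = 41
8a xor 9a = 10
49 xor 98 = d1
99 xor be = 27
ef xor 59 = b6
e3 xor 87 = 64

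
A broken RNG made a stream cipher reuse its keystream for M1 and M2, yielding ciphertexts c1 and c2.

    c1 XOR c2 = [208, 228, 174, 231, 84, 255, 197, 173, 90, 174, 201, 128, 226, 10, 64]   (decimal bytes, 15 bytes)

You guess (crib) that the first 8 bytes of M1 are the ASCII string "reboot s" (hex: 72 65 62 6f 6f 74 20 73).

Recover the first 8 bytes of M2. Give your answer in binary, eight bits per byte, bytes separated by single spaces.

Since c1 ⊕ c2 = M1 ⊕ M2, XORing with the guessed M1 bytes yields the corresponding M2 bytes: M2 = (c1 ⊕ c2) ⊕ M1.
d0 ⊕ 72 = a2
e4 ⊕ 65 = 81
ae ⊕ 62 = cc
e7 ⊕ 6f = 88
54 ⊕ 6f = 3b
ff ⊕ 74 = 8b
c5 ⊕ 20 = e5
ad ⊕ 73 = de

10100010 10000001 11001100 10001000 00111011 10001011 11100101 11011110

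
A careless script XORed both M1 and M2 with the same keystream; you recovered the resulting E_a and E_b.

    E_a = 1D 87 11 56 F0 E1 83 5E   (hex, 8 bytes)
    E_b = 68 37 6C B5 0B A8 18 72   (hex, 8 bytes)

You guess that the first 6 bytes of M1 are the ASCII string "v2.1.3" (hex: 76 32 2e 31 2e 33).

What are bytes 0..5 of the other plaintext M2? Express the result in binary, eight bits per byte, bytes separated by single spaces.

First, E_a ⊕ E_b = (M1 ⊕ K) ⊕ (M2 ⊕ K) = M1 ⊕ M2, so the key drops out. Then M2 = (M1 ⊕ M2) ⊕ M1 over the first 6 bytes.
byte 0: (1d xor 68) xor 76 = 75 xor 76 = 03
byte 1: (87 xor 37) xor 32 = b0 xor 32 = 82
byte 2: (11 xor 6c) xor 2e = 7d xor 2e = 53
byte 3: (56 xor b5) xor 31 = e3 xor 31 = d2
byte 4: (f0 xor 0b) xor 2e = fb xor 2e = d5
byte 5: (e1 xor a8) xor 33 = 49 xor 33 = 7a

00000011 10000010 01010011 11010010 11010101 01111010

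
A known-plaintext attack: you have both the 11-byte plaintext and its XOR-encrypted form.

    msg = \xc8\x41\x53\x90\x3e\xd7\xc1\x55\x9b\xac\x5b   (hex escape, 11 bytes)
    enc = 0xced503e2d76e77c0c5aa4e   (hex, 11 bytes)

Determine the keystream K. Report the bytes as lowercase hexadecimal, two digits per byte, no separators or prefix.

06945072e9b9b6955e0615

Since enc = msg ⊕ K, XORing both sides with msg gives K = msg ⊕ enc.
byte 0: 11001000 ⊕ 11001110 = 00000110
byte 1: 01000001 ⊕ 11010101 = 10010100
byte 2: 01010011 ⊕ 00000011 = 01010000
byte 3: 10010000 ⊕ 11100010 = 01110010
byte 4: 00111110 ⊕ 11010111 = 11101001
byte 5: 11010111 ⊕ 01101110 = 10111001
byte 6: 11000001 ⊕ 01110111 = 10110110
byte 7: 01010101 ⊕ 11000000 = 10010101
byte 8: 10011011 ⊕ 11000101 = 01011110
byte 9: 10101100 ⊕ 10101010 = 00000110
byte 10: 01011011 ⊕ 01001110 = 00010101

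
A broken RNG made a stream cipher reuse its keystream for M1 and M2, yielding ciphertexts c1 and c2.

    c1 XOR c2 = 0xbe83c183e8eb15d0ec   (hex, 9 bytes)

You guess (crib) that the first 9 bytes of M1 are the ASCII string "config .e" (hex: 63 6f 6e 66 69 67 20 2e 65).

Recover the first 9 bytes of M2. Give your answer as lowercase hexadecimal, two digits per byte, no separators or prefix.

Since c1 ⊕ c2 = M1 ⊕ M2, XORing with the guessed M1 bytes yields the corresponding M2 bytes: M2 = (c1 ⊕ c2) ⊕ M1.
byte 0: be ^ 63 = dd
byte 1: 83 ^ 6f = ec
byte 2: c1 ^ 6e = af
byte 3: 83 ^ 66 = e5
byte 4: e8 ^ 69 = 81
byte 5: eb ^ 67 = 8c
byte 6: 15 ^ 20 = 35
byte 7: d0 ^ 2e = fe
byte 8: ec ^ 65 = 89

ddecafe5818c35fe89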